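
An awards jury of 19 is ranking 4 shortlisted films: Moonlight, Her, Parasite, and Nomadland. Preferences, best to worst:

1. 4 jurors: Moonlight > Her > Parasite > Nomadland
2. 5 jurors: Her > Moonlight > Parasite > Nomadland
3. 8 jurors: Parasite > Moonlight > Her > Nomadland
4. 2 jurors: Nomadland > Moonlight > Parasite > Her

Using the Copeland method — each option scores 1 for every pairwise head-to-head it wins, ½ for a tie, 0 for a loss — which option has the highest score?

Moonlight: beats Her, Parasite, and Nomadland → score 3.
Her: beats Nomadland; loses to Moonlight and Parasite → score 1.
Parasite: beats Her and Nomadland; loses to Moonlight → score 2.
Nomadland: loses to Moonlight, Her, and Parasite → score 0.
Moonlight has the best pairwise record.

Moonlight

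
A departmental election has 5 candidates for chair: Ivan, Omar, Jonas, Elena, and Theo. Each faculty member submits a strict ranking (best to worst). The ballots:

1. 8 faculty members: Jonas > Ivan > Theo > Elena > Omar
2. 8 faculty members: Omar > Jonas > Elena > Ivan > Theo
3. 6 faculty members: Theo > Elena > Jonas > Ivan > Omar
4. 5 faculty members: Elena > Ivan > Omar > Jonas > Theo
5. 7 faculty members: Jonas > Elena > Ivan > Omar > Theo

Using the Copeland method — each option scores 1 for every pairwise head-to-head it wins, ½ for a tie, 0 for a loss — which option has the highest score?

Ivan: beats Omar and Theo; loses to Jonas and Elena → score 2.
Omar: beats Theo; loses to Ivan, Jonas, and Elena → score 1.
Jonas: beats Ivan, Omar, Elena, and Theo → score 4.
Elena: beats Ivan, Omar, and Theo; loses to Jonas → score 3.
Theo: loses to Ivan, Omar, Jonas, and Elena → score 0.
Jonas has the best pairwise record.

Jonas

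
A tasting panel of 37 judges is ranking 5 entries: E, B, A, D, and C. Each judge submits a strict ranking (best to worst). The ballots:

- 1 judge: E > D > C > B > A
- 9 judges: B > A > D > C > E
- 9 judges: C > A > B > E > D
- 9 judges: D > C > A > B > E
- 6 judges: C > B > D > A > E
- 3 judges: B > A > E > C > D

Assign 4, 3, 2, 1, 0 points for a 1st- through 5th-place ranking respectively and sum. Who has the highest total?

C

E: 1·4 + 9·0 + 9·1 + 9·0 + 6·0 + 3·2 = 19
B: 1·1 + 9·4 + 9·2 + 9·1 + 6·3 + 3·4 = 94
A: 1·0 + 9·3 + 9·3 + 9·2 + 6·1 + 3·3 = 87
D: 1·3 + 9·2 + 9·0 + 9·4 + 6·2 + 3·0 = 69
C: 1·2 + 9·1 + 9·4 + 9·3 + 6·4 + 3·1 = 101
C has the highest Borda score (101).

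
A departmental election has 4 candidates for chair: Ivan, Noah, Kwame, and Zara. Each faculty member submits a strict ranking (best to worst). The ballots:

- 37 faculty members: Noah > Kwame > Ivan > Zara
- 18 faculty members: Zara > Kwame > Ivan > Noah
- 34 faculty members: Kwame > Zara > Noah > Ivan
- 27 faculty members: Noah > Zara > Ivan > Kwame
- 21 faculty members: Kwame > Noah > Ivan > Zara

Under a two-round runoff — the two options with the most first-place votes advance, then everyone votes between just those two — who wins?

Kwame

Round 1 first-place votes: Ivan 0, Noah 64, Kwame 55, Zara 18.
Noah and Kwame advance.
Runoff: Noah is preferred to Kwame by 64 voters; Kwame by 73.
Kwame wins the runoff.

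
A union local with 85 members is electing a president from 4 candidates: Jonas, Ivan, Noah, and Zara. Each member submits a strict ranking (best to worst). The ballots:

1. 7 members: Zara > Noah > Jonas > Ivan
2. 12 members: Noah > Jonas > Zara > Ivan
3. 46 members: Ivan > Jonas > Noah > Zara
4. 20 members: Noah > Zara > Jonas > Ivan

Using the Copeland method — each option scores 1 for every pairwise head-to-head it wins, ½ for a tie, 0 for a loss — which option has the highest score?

Jonas: beats Noah and Zara; loses to Ivan → score 2.
Ivan: beats Jonas, Noah, and Zara → score 3.
Noah: beats Zara; loses to Jonas and Ivan → score 1.
Zara: loses to Jonas, Ivan, and Noah → score 0.
Ivan has the best pairwise record.

Ivan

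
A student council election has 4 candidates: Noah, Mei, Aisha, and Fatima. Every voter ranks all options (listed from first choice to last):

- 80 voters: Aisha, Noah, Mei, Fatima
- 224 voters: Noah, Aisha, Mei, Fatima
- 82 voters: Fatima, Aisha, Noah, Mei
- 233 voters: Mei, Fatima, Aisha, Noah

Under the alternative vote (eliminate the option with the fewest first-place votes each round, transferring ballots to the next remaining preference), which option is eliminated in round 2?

Round 1: Noah 224, Mei 233, Aisha 80, Fatima 82. Eliminate Aisha.
Round 2: Noah 304, Mei 233, Fatima 82. Eliminate Fatima.

Fatima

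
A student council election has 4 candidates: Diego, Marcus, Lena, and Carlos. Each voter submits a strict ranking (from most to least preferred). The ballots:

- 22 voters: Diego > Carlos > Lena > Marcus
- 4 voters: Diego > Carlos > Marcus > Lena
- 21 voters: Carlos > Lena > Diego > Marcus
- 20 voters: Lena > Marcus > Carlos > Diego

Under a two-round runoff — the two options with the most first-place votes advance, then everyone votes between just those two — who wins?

Round 1 first-place votes: Diego 26, Marcus 0, Lena 20, Carlos 21.
Diego and Carlos advance.
Runoff: Diego is preferred to Carlos by 26 voters; Carlos by 41.
Carlos wins the runoff.

Carlos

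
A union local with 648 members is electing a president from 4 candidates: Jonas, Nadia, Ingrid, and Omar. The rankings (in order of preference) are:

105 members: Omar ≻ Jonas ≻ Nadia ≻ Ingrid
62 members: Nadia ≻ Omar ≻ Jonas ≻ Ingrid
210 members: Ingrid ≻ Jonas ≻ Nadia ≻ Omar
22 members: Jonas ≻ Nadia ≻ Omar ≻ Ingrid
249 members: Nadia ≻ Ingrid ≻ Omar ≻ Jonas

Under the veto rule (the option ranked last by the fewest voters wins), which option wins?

Nadia

Last-place votes: Jonas 249, Nadia 0, Ingrid 189, Omar 210.
Nadia is ranked last by the fewest voters, so Nadia wins.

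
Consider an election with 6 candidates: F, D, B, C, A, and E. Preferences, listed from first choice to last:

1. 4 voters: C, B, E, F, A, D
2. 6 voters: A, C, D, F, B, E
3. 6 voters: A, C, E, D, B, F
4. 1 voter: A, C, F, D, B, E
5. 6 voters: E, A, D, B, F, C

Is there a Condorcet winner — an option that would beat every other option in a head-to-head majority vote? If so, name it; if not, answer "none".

A vs F: 19–4 for A.
A vs D: 23–0 for A.
A vs B: 19–4 for A.
A vs C: 19–4 for A.
A vs E: 13–10 for A.
A beats every other option head-to-head.

A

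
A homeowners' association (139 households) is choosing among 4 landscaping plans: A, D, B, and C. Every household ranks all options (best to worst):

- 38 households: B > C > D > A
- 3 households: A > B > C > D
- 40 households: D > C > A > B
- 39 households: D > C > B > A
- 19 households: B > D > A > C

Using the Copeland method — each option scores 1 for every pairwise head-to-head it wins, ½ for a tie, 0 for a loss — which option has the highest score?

D

A: loses to D, B, and C → score 0.
D: beats A, B, and C → score 3.
B: beats A; loses to D and C → score 1.
C: beats A and B; loses to D → score 2.
D has the best pairwise record.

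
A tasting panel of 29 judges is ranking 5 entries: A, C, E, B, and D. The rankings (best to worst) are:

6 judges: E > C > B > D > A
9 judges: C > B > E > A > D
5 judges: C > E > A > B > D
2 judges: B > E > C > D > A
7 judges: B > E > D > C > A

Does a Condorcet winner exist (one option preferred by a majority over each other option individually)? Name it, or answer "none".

none

Checking pairwise contests:
C beats A 29–0.
E beats C 15–14.
B beats E 18–11.
C beats B 20–9.
C beats D 22–7.
Every option loses at least one head-to-head, so there is no Condorcet winner.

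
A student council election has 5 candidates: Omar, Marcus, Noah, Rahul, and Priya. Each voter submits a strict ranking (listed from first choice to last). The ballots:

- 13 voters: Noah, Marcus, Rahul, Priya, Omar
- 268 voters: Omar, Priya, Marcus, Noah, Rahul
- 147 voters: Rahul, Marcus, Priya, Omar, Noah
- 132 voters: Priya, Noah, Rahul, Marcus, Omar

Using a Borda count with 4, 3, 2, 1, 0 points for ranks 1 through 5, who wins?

Priya

Omar: 13·0 + 268·4 + 147·1 + 132·0 = 1219
Marcus: 13·3 + 268·2 + 147·3 + 132·1 = 1148
Noah: 13·4 + 268·1 + 147·0 + 132·3 = 716
Rahul: 13·2 + 268·0 + 147·4 + 132·2 = 878
Priya: 13·1 + 268·3 + 147·2 + 132·4 = 1639
Priya has the highest Borda score (1639).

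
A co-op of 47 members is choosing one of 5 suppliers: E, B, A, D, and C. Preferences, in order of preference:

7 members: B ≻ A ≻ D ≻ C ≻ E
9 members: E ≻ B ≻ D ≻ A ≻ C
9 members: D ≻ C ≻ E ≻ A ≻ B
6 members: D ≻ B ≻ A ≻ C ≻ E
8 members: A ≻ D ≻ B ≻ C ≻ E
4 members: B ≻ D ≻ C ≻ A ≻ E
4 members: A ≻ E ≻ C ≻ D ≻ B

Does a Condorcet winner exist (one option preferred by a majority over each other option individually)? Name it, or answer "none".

D

D vs E: 34–13 for D.
D vs B: 27–20 for D.
D vs A: 28–19 for D.
D vs C: 43–4 for D.
D beats every other option head-to-head.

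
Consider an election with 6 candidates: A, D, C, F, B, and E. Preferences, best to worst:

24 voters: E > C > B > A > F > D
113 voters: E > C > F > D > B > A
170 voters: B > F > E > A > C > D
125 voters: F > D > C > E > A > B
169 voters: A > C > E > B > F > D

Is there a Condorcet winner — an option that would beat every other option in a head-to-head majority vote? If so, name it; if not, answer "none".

E

E vs A: 432–169 for E.
E vs D: 476–125 for E.
E vs C: 307–294 for E.
E vs F: 306–295 for E.
E vs B: 431–170 for E.
E beats every other option head-to-head.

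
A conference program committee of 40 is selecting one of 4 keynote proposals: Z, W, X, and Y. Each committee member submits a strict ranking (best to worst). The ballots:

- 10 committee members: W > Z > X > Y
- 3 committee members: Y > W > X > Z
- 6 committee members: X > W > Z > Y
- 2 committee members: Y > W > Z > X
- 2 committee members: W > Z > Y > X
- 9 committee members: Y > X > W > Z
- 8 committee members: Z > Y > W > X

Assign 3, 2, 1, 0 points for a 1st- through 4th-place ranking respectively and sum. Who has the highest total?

W

Z: 10·2 + 3·0 + 6·1 + 2·1 + 2·2 + 9·0 + 8·3 = 56
W: 10·3 + 3·2 + 6·2 + 2·2 + 2·3 + 9·1 + 8·1 = 75
X: 10·1 + 3·1 + 6·3 + 2·0 + 2·0 + 9·2 + 8·0 = 49
Y: 10·0 + 3·3 + 6·0 + 2·3 + 2·1 + 9·3 + 8·2 = 60
W has the highest Borda score (75).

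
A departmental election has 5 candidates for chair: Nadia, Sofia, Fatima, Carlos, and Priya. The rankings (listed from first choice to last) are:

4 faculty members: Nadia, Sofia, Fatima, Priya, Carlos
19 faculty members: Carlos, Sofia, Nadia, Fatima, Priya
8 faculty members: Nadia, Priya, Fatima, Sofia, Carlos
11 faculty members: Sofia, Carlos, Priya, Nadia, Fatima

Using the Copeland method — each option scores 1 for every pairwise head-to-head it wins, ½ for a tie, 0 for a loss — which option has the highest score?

Sofia

Nadia: beats Fatima and Priya; loses to Sofia and Carlos → score 2.
Sofia: beats Nadia, Fatima, Carlos, and Priya → score 4.
Fatima: beats Priya; loses to Nadia, Sofia, and Carlos → score 1.
Carlos: beats Nadia, Fatima, and Priya; loses to Sofia → score 3.
Priya: loses to Nadia, Sofia, Fatima, and Carlos → score 0.
Sofia has the best pairwise record.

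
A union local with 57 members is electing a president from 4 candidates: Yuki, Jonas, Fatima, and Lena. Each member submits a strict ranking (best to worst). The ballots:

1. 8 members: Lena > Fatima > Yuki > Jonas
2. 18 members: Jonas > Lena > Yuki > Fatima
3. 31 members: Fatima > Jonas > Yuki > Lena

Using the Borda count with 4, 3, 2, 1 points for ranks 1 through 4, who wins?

Jonas

Yuki: 8·2 + 18·2 + 31·2 = 114
Jonas: 8·1 + 18·4 + 31·3 = 173
Fatima: 8·3 + 18·1 + 31·4 = 166
Lena: 8·4 + 18·3 + 31·1 = 117
Jonas has the highest Borda score (173).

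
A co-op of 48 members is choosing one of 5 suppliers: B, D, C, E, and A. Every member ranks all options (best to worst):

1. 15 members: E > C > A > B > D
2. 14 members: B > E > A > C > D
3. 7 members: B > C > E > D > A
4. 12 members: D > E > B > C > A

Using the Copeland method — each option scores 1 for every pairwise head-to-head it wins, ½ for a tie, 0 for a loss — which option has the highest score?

B: beats D, C, and A; loses to E → score 3.
D: loses to B, C, E, and A → score 0.
C: beats D and A; loses to B and E → score 2.
E: beats B, D, C, and A → score 4.
A: beats D; loses to B, C, and E → score 1.
E has the best pairwise record.

E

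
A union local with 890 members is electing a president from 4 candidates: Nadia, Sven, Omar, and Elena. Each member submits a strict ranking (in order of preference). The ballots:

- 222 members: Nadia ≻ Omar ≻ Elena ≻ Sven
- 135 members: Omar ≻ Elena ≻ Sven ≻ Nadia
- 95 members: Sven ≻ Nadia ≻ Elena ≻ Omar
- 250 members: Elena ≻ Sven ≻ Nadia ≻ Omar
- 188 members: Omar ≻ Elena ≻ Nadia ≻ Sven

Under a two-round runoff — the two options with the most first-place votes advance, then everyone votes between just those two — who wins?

Omar

Round 1 first-place votes: Nadia 222, Sven 95, Omar 323, Elena 250.
Omar and Elena advance.
Runoff: Omar is preferred to Elena by 545 voters; Elena by 345.
Omar wins the runoff.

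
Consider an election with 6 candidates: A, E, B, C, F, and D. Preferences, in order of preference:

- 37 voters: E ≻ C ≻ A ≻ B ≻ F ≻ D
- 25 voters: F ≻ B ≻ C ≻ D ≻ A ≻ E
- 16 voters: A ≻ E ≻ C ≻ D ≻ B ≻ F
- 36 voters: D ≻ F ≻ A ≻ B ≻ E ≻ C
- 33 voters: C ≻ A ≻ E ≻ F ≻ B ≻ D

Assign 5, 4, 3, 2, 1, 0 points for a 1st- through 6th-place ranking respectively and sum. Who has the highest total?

A

A: 37·3 + 25·1 + 16·5 + 36·3 + 33·4 = 456
E: 37·5 + 25·0 + 16·4 + 36·1 + 33·3 = 384
B: 37·2 + 25·4 + 16·1 + 36·2 + 33·1 = 295
C: 37·4 + 25·3 + 16·3 + 36·0 + 33·5 = 436
F: 37·1 + 25·5 + 16·0 + 36·4 + 33·2 = 372
D: 37·0 + 25·2 + 16·2 + 36·5 + 33·0 = 262
A has the highest Borda score (456).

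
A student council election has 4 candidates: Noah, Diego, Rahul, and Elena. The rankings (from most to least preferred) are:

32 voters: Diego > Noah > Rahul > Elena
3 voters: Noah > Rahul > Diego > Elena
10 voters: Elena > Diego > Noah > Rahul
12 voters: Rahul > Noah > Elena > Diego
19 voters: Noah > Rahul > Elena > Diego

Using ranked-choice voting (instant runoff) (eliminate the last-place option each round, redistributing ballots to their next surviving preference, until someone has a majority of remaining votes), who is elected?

Diego

Round 1: Noah 22, Diego 32, Rahul 12, Elena 10. Eliminate Elena.
Round 2: Noah 22, Diego 42, Rahul 12. Diego has a majority.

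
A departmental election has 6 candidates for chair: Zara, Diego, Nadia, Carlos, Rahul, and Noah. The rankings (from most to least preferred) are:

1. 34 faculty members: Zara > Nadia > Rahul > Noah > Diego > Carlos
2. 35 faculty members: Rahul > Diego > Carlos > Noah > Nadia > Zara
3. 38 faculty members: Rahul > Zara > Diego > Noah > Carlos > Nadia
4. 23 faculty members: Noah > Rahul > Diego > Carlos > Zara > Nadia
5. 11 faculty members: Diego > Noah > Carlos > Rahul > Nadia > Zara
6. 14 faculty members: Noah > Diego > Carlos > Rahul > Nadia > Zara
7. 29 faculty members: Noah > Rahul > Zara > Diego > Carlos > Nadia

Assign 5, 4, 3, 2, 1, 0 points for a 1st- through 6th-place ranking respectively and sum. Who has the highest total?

Zara: 34·5 + 35·0 + 38·4 + 23·1 + 11·0 + 14·0 + 29·3 = 432
Diego: 34·1 + 35·4 + 38·3 + 23·3 + 11·5 + 14·4 + 29·2 = 526
Nadia: 34·4 + 35·1 + 38·0 + 23·0 + 11·1 + 14·1 + 29·0 = 196
Carlos: 34·0 + 35·3 + 38·1 + 23·2 + 11·3 + 14·3 + 29·1 = 293
Rahul: 34·3 + 35·5 + 38·5 + 23·4 + 11·2 + 14·2 + 29·4 = 725
Noah: 34·2 + 35·2 + 38·2 + 23·5 + 11·4 + 14·5 + 29·5 = 588
Rahul has the highest Borda score (725).

Rahul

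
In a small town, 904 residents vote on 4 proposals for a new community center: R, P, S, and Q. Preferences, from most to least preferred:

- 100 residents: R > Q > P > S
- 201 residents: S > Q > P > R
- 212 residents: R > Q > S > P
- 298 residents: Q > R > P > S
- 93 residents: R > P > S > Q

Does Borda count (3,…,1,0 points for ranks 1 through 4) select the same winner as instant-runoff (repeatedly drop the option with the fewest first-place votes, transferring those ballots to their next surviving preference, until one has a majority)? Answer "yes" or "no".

yes

Borda — scores: R 1811, P 785, S 908, Q 1920. Winner: Q.
Instant-runoff — R1 R 405, P 0, S 201, Q 298 (P out); R2 R 405, S 201, Q 298 (S out); R3 R 405, Q 499 (Q winner). Winner: Q.
The two methods agree.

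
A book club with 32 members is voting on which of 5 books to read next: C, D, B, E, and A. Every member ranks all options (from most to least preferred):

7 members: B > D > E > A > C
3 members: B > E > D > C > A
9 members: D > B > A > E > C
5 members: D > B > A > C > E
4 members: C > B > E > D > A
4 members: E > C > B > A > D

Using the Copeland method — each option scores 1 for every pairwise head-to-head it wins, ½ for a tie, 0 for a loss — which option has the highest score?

C: loses to D, B, E, and A → score 0.
D: beats C, E, and A; loses to B → score 3.
B: beats C, D, E, and A → score 4.
E: beats C and A; loses to D and B → score 2.
A: beats C; loses to D, B, and E → score 1.
B has the best pairwise record.

B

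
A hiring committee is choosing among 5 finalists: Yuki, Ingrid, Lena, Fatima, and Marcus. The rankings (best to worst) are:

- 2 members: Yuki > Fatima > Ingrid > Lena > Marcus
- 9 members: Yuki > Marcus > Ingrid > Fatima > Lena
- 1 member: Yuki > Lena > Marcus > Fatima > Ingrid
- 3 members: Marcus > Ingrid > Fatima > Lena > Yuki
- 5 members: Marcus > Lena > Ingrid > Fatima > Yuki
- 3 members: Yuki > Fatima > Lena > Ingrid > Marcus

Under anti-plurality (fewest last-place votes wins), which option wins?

Last-place votes: Yuki 8, Ingrid 1, Lena 9, Fatima 0, Marcus 5.
Fatima is ranked last by the fewest voters, so Fatima wins.

Fatima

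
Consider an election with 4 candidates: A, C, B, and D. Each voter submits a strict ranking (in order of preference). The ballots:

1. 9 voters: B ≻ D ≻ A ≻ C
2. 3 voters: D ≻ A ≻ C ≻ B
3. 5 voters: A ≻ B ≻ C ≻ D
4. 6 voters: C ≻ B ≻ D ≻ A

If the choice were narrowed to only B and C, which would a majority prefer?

B

Voters preferring B to C: 14; preferring C to B: 9.
B wins the head-to-head.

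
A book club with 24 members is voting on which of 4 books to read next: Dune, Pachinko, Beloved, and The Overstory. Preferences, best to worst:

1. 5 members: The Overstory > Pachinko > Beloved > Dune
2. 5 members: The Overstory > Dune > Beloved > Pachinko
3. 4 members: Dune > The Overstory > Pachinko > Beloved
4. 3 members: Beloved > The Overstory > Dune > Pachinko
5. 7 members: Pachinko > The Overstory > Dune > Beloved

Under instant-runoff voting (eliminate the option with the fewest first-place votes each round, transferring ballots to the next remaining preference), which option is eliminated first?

Beloved

Round 1: Dune 4, Pachinko 7, Beloved 3, The Overstory 10. Eliminate Beloved.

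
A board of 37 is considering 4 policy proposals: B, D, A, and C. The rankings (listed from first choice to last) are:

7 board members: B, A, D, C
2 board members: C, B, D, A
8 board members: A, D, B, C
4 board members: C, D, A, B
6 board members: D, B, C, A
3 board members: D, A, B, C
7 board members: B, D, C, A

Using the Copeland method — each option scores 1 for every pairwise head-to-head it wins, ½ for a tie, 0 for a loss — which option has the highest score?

D

B: beats A and C; loses to D → score 2.
D: beats B, A, and C → score 3.
A: loses to B, D, and C → score 0.
C: beats A; loses to B and D → score 1.
D has the best pairwise record.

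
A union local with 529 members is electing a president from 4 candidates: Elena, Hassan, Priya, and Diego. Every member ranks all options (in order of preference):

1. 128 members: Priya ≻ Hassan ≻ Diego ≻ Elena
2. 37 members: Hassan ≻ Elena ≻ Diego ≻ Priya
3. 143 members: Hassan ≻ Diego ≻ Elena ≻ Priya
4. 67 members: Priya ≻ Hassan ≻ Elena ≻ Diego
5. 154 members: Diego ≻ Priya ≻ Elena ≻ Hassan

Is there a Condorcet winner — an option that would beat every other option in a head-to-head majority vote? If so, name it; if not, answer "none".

Checking pairwise contests:
Hassan beats Elena 375–154.
Priya beats Hassan 349–180.
Diego beats Priya 334–195.
Hassan beats Diego 375–154.
Every option loses at least one head-to-head, so there is no Condorcet winner.

none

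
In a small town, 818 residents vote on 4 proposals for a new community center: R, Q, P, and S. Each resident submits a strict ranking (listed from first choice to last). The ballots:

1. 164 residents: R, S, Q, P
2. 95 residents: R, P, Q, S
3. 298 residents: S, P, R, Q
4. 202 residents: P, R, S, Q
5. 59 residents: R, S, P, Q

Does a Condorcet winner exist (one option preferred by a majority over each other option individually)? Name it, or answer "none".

none

Checking pairwise contests:
P beats R 500–318.
R beats Q 818–0.
S beats P 521–297.
R beats S 520–298.
Every option loses at least one head-to-head, so there is no Condorcet winner.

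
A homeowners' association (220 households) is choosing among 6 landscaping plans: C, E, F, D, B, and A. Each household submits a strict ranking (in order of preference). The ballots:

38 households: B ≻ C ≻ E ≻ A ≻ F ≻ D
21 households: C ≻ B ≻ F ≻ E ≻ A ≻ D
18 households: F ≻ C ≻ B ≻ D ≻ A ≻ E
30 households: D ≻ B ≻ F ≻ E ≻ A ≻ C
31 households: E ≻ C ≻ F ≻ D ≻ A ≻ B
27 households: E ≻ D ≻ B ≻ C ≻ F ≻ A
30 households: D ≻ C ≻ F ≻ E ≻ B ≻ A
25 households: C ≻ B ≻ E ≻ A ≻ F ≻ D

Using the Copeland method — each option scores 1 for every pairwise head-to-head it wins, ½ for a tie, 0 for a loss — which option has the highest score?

C

C: beats E, F, D, B, and A → score 5.
E: beats F, D, and A; loses to C and B → score 3.
F: beats D and A; loses to C, E, and B → score 2.
D: beats B and A; loses to C, E, and F → score 2.
B: beats E, F, and A; loses to C and D → score 3.
A: loses to C, E, F, D, and B → score 0.
C has the best pairwise record.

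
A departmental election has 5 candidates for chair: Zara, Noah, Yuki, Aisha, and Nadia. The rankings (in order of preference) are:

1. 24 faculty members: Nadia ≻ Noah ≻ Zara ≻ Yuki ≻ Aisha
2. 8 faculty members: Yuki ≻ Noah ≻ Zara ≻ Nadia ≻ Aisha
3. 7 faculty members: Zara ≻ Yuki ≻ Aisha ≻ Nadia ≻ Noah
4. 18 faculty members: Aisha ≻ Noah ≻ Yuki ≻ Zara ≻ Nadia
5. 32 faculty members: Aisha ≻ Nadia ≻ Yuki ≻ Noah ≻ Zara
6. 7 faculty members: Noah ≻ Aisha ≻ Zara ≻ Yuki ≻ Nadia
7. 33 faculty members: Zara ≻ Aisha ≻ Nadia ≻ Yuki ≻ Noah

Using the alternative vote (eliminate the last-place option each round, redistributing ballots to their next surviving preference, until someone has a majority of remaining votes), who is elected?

Zara

Round 1: Zara 40, Noah 7, Yuki 8, Aisha 50, Nadia 24. Eliminate Noah.
Round 2: Zara 40, Yuki 8, Aisha 57, Nadia 24. Eliminate Yuki.
Round 3: Zara 48, Aisha 57, Nadia 24. Eliminate Nadia.
Round 4: Zara 72, Aisha 57. Zara has a majority.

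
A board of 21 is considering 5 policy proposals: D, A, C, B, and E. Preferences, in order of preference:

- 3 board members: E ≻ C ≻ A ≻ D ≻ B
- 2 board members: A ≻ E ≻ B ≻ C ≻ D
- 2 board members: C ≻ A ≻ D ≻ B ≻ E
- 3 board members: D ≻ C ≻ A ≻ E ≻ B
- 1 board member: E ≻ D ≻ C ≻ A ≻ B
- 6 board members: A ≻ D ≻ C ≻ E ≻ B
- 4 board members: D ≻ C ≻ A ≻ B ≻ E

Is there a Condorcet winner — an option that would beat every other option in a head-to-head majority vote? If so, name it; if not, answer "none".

Checking pairwise contests:
A beats D 13–8.
C beats A 13–8.
D beats C 14–7.
D beats B 19–2.
D beats E 15–6.
Every option loses at least one head-to-head, so there is no Condorcet winner.

none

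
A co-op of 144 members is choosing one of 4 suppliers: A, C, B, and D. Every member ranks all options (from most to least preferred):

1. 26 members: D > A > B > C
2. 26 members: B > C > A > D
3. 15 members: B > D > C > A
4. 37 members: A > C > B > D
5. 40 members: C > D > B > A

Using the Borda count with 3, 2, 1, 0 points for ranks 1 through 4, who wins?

C

A: 26·2 + 26·1 + 15·0 + 37·3 + 40·0 = 189
C: 26·0 + 26·2 + 15·1 + 37·2 + 40·3 = 261
B: 26·1 + 26·3 + 15·3 + 37·1 + 40·1 = 226
D: 26·3 + 26·0 + 15·2 + 37·0 + 40·2 = 188
C has the highest Borda score (261).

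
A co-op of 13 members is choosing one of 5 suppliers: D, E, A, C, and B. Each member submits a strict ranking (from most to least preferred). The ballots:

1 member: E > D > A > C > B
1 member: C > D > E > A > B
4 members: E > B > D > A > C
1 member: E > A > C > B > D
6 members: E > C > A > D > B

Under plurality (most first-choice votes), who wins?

First-place votes: D 0, E 12, A 0, C 1, B 0.
E has the most first-place votes.

E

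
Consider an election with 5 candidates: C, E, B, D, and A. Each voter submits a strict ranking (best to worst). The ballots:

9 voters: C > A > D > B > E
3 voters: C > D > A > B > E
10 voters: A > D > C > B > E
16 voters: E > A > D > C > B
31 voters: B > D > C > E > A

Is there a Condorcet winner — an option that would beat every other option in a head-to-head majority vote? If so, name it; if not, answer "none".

Checking pairwise contests:
D beats C 57–12.
C beats E 53–16.
C beats B 38–31.
A beats D 35–34.
C beats A 43–26.
Every option loses at least one head-to-head, so there is no Condorcet winner.

none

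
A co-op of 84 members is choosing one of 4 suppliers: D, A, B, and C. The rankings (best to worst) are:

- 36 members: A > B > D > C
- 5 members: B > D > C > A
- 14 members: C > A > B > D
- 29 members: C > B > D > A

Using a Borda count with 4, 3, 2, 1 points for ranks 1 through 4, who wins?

D: 36·2 + 5·3 + 14·1 + 29·2 = 159
A: 36·4 + 5·1 + 14·3 + 29·1 = 220
B: 36·3 + 5·4 + 14·2 + 29·3 = 243
C: 36·1 + 5·2 + 14·4 + 29·4 = 218
B has the highest Borda score (243).

B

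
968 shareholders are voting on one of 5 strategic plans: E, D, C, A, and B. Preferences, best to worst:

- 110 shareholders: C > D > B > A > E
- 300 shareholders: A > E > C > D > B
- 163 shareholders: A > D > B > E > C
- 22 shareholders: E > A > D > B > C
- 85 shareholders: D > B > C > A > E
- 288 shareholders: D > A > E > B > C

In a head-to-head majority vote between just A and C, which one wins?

Voters preferring A to C: 773; preferring C to A: 195.
A wins the head-to-head.

A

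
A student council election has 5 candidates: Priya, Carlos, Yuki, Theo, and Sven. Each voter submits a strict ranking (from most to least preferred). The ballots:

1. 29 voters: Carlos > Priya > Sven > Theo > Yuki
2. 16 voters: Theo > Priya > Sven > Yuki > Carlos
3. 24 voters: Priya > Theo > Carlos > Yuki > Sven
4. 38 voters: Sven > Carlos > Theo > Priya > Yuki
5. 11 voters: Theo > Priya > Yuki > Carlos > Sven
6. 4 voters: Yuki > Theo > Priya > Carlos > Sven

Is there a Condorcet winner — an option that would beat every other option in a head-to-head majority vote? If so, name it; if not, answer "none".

Carlos vs Priya: 67–55 for Carlos.
Carlos vs Yuki: 91–31 for Carlos.
Carlos vs Theo: 67–55 for Carlos.
Carlos vs Sven: 68–54 for Carlos.
Carlos beats every other option head-to-head.

Carlos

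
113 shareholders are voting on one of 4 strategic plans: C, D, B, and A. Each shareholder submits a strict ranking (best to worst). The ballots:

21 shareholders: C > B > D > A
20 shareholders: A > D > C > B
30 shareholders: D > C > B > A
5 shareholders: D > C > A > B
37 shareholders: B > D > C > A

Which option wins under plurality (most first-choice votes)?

First-place votes: C 21, D 35, B 37, A 20.
B has the most first-place votes.

B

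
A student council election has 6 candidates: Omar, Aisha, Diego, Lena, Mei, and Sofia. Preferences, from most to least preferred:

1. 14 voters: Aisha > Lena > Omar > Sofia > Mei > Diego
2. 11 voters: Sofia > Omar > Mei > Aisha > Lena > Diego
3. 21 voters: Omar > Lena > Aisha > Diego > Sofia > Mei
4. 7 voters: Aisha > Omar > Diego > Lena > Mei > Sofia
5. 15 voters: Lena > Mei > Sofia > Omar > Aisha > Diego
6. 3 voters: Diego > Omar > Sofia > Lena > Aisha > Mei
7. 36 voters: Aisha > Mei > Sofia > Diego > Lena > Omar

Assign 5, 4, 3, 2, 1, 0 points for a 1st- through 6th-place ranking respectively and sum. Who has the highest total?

Omar: 14·3 + 11·4 + 21·5 + 7·4 + 15·2 + 3·4 + 36·0 = 261
Aisha: 14·5 + 11·2 + 21·3 + 7·5 + 15·1 + 3·1 + 36·5 = 388
Diego: 14·0 + 11·0 + 21·2 + 7·3 + 15·0 + 3·5 + 36·2 = 150
Lena: 14·4 + 11·1 + 21·4 + 7·2 + 15·5 + 3·2 + 36·1 = 282
Mei: 14·1 + 11·3 + 21·0 + 7·1 + 15·4 + 3·0 + 36·4 = 258
Sofia: 14·2 + 11·5 + 21·1 + 7·0 + 15·3 + 3·3 + 36·3 = 266
Aisha has the highest Borda score (388).

Aisha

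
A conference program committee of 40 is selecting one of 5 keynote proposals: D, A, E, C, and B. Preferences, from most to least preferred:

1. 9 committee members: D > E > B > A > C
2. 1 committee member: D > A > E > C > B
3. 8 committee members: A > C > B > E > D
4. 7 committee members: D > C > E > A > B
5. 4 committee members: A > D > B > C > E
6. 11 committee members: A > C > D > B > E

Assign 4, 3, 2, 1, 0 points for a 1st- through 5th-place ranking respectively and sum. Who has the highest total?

A

D: 9·4 + 1·4 + 8·0 + 7·4 + 4·3 + 11·2 = 102
A: 9·1 + 1·3 + 8·4 + 7·1 + 4·4 + 11·4 = 111
E: 9·3 + 1·2 + 8·1 + 7·2 + 4·0 + 11·0 = 51
C: 9·0 + 1·1 + 8·3 + 7·3 + 4·1 + 11·3 = 83
B: 9·2 + 1·0 + 8·2 + 7·0 + 4·2 + 11·1 = 53
A has the highest Borda score (111).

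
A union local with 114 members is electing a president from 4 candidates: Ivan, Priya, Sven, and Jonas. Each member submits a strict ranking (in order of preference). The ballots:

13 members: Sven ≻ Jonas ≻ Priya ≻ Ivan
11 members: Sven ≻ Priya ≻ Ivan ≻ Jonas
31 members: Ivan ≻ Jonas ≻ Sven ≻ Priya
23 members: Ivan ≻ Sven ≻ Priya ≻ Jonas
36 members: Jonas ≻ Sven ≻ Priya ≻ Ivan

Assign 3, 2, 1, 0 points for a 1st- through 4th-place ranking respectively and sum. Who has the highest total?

Ivan: 13·0 + 11·1 + 31·3 + 23·3 + 36·0 = 173
Priya: 13·1 + 11·2 + 31·0 + 23·1 + 36·1 = 94
Sven: 13·3 + 11·3 + 31·1 + 23·2 + 36·2 = 221
Jonas: 13·2 + 11·0 + 31·2 + 23·0 + 36·3 = 196
Sven has the highest Borda score (221).

Sven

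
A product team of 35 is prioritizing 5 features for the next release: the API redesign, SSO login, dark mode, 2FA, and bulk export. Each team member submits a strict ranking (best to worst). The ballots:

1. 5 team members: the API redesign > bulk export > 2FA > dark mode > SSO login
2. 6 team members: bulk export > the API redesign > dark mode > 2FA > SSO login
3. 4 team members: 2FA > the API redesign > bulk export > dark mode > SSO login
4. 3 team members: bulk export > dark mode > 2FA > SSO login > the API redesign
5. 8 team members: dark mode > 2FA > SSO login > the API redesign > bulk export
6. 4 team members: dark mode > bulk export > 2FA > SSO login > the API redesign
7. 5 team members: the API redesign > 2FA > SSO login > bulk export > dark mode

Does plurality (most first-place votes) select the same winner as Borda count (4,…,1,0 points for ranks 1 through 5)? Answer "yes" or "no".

no

Plurality — first-place votes: the API redesign 10, SSO login 0, dark mode 12, 2FA 4, bulk export 9. Winner: dark mode.
Borda — scores: the API redesign 78, SSO login 33, dark mode 78, 2FA 85, bulk export 76. Winner: 2FA.
The two methods disagree.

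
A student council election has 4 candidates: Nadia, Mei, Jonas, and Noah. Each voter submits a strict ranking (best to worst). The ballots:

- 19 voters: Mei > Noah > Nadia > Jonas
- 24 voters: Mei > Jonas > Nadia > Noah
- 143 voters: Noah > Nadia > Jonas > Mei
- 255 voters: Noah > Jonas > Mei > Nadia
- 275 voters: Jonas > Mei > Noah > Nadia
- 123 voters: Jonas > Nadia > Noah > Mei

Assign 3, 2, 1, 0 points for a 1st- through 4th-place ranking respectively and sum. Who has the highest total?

Jonas

Nadia: 19·1 + 24·1 + 143·2 + 255·0 + 275·0 + 123·2 = 575
Mei: 19·3 + 24·3 + 143·0 + 255·1 + 275·2 + 123·0 = 934
Jonas: 19·0 + 24·2 + 143·1 + 255·2 + 275·3 + 123·3 = 1895
Noah: 19·2 + 24·0 + 143·3 + 255·3 + 275·1 + 123·1 = 1630
Jonas has the highest Borda score (1895).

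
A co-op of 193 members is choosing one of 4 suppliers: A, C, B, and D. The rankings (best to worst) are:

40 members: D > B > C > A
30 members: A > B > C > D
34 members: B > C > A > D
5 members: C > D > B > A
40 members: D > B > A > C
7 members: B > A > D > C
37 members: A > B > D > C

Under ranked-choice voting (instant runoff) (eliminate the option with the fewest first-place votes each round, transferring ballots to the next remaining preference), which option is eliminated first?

C

Round 1: A 67, C 5, B 41, D 80. Eliminate C.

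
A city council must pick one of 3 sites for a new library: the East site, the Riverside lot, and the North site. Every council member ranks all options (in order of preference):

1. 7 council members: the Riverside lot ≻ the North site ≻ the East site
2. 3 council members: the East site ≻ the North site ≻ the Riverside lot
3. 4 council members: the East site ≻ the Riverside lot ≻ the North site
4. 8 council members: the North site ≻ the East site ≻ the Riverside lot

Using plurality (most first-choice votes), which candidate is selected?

the North site

First-place votes: the East site 7, the Riverside lot 7, the North site 8.
the North site has the most first-place votes.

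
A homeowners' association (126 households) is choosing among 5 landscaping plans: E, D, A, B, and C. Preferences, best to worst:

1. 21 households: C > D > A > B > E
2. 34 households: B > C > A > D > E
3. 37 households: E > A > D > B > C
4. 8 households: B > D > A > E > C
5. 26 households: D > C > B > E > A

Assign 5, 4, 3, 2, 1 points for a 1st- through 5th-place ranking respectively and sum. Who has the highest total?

D

E: 21·1 + 34·1 + 37·5 + 8·2 + 26·2 = 308
D: 21·4 + 34·2 + 37·3 + 8·4 + 26·5 = 425
A: 21·3 + 34·3 + 37·4 + 8·3 + 26·1 = 363
B: 21·2 + 34·5 + 37·2 + 8·5 + 26·3 = 404
C: 21·5 + 34·4 + 37·1 + 8·1 + 26·4 = 390
D has the highest Borda score (425).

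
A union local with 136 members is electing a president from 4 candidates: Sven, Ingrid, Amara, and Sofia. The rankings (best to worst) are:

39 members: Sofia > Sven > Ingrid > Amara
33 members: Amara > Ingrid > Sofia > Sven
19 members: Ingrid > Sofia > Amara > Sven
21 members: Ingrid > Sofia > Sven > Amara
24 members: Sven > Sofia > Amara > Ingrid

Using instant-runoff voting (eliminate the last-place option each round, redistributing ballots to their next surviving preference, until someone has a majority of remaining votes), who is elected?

Ingrid

Round 1: Sven 24, Ingrid 40, Amara 33, Sofia 39. Eliminate Sven.
Round 2: Ingrid 40, Amara 33, Sofia 63. Eliminate Amara.
Round 3: Ingrid 73, Sofia 63. Ingrid has a majority.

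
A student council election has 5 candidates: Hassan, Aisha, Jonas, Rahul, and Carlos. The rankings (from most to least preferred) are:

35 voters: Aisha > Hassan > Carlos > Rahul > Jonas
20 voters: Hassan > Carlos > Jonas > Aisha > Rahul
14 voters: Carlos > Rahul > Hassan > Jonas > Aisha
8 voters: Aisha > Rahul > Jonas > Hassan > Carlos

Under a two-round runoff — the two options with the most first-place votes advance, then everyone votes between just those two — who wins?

Aisha

Round 1 first-place votes: Hassan 20, Aisha 43, Jonas 0, Rahul 0, Carlos 14.
Aisha and Hassan advance.
Runoff: Aisha is preferred to Hassan by 43 voters; Hassan by 34.
Aisha wins the runoff.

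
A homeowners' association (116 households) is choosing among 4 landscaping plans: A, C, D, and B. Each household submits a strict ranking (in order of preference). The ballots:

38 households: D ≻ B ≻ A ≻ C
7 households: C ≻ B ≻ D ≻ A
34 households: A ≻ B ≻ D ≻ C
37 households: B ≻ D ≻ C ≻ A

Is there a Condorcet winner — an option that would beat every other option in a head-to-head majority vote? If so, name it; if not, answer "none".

B vs A: 82–34 for B.
B vs C: 109–7 for B.
B vs D: 78–38 for B.
B beats every other option head-to-head.

B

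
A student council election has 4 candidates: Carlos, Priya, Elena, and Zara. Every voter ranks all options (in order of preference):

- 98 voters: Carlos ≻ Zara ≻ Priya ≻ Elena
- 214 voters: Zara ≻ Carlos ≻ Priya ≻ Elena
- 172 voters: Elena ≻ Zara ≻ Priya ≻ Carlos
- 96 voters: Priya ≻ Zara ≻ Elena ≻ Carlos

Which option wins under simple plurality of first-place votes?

First-place votes: Carlos 98, Priya 96, Elena 172, Zara 214.
Zara has the most first-place votes.

Zara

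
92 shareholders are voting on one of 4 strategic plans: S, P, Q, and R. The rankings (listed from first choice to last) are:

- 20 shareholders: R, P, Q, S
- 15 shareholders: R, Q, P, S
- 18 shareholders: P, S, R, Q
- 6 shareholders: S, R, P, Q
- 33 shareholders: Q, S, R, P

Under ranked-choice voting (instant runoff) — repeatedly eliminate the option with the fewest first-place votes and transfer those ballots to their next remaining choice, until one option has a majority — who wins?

R

Round 1: S 6, P 18, Q 33, R 35. Eliminate S.
Round 2: P 18, Q 33, R 41. Eliminate P.
Round 3: Q 33, R 59. R has a majority.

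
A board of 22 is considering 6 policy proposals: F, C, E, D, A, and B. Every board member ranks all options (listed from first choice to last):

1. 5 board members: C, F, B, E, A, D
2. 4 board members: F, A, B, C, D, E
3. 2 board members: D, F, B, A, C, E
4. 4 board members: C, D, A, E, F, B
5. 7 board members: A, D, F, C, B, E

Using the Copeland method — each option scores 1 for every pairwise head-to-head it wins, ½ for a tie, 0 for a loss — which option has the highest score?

A

F: beats C, E, and B; ties A; loses to D → score 3.5.
C: beats E, D, and B; loses to F and A → score 3.
E: loses to F, C, D, A, and B → score 0.
D: beats F, E, and B; loses to C and A → score 3.
A: beats C, E, D, and B; ties F → score 4.5.
B: beats E; loses to F, C, D, and A → score 1.
A has the best pairwise record.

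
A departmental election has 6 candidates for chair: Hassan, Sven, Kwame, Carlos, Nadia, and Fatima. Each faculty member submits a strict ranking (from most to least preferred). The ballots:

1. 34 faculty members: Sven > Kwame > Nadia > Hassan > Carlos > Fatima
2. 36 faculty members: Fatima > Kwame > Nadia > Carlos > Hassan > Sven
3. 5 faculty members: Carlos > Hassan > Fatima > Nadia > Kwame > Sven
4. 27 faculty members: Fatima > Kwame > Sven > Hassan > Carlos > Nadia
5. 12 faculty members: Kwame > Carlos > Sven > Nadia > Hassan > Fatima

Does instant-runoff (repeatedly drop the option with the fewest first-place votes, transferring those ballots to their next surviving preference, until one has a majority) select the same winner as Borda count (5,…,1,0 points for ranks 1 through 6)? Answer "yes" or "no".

no

Instant-runoff — R1 Hassan 0, Sven 34, Kwame 12, Carlos 5, Nadia 0, Fatima 63 (Fatima winner). Winner: Fatima.
Borda — scores: Hassan 190, Sven 287, Kwame 453, Carlos 206, Nadia 244, Fatima 330. Winner: Kwame.
The two methods disagree.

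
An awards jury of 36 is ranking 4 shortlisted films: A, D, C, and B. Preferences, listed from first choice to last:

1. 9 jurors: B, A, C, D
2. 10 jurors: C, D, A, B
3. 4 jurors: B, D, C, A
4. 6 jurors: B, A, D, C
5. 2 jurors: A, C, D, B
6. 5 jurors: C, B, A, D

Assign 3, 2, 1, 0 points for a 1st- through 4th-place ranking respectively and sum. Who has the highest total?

A: 9·2 + 10·1 + 4·0 + 6·2 + 2·3 + 5·1 = 51
D: 9·0 + 10·2 + 4·2 + 6·1 + 2·1 + 5·0 = 36
C: 9·1 + 10·3 + 4·1 + 6·0 + 2·2 + 5·3 = 62
B: 9·3 + 10·0 + 4·3 + 6·3 + 2·0 + 5·2 = 67
B has the highest Borda score (67).

B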